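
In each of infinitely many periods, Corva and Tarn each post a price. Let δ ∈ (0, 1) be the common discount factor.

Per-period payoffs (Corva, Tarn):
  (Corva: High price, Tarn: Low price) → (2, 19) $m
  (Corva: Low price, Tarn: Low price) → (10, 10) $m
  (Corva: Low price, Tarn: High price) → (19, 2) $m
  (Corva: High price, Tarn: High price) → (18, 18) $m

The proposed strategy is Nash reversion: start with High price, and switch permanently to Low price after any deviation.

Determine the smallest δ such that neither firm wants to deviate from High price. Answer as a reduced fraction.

Under grim trigger the critical discount factor is (T−C)/(T−P) with T = 19, C = 18, P = 10.
δ* = (19−18)/(19−10) = 1/9.

1/9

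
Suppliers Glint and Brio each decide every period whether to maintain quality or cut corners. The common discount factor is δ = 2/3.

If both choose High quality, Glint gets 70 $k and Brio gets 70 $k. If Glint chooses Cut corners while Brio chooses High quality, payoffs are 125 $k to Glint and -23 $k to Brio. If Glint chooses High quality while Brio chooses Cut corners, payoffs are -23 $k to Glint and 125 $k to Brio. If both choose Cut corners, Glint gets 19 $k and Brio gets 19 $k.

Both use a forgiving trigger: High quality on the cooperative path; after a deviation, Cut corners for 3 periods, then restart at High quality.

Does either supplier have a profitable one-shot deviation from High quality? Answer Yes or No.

IC: δ+…+δ^3 ≥ (125−70)/(70−19) = 55/51.
At δ = 2/3: partial sum = 1.4074 ≥ 1.0784. Cooperation sustainable.

No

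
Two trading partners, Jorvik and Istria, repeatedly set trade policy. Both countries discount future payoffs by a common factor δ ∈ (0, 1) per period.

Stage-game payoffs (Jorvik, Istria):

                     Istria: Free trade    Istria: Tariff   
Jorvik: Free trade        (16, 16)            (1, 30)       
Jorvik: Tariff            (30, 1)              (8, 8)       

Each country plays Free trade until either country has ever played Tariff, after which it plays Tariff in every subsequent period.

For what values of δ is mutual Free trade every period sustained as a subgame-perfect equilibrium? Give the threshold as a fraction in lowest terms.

7/11

One-period gain from deviating is 30 − 16 = 14. The loss is 16 − 8 = 8 in every subsequent period, with present value 8·δ/(1−δ).
Deviation is unprofitable when 8·δ/(1−δ) ≥ 14, i.e. δ/(1−δ) ≥ 7/4.
Equivalently δ ≥ 14/(14+8) = 7/11.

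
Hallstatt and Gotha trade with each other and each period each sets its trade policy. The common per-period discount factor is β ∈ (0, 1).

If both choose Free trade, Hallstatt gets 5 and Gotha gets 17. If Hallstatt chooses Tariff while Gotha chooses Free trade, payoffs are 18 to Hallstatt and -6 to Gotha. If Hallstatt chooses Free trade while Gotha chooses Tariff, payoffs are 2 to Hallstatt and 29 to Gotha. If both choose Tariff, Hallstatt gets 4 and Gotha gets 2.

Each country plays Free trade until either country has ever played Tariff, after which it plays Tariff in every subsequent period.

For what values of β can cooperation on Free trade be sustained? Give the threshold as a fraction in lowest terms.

13/14

Hallstatt: cooperation gives 5 each period; deviation gives 18 once then 4 forever.
  5/(1−β) ≥ 18 + 4β/(1−β) ⇒ β ≥ 13/14.
Gotha: cooperation gives 17 each period; deviation gives 29 once then 2 forever.
  β ≥ 12/27 = 4/9.
Both must hold, so the binding constraint is Hallstatt's: β ≥ 13/14.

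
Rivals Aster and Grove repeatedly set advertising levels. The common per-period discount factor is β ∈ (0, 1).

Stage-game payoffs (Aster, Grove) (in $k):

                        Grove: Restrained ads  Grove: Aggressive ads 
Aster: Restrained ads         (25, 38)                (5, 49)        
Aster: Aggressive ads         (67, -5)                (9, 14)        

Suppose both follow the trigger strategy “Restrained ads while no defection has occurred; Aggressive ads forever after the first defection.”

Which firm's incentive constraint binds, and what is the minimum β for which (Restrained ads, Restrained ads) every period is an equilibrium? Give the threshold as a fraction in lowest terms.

Aster's threshold: (67−25)/(67−9) = 21/29.
Grove's threshold: (49−38)/(49−14) = 11/35.
21/29 > 11/35, so Aster binds and β* = 21/29.

Aster; β ≥ 21/29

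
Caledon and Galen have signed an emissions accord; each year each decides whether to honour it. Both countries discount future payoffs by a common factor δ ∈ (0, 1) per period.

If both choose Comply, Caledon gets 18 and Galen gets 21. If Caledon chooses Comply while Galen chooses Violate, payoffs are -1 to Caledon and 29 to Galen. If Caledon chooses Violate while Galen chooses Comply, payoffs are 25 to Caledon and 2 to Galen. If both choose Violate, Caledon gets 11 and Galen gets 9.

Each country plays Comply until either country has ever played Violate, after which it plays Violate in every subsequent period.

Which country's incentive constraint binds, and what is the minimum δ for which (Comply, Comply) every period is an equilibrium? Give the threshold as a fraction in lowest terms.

Caledon's threshold: (25−18)/(25−11) = 1/2.
Galen's threshold: (29−21)/(29−9) = 2/5.
1/2 > 2/5, so Caledon binds and δ* = 1/2.

Caledon; δ ≥ 1/2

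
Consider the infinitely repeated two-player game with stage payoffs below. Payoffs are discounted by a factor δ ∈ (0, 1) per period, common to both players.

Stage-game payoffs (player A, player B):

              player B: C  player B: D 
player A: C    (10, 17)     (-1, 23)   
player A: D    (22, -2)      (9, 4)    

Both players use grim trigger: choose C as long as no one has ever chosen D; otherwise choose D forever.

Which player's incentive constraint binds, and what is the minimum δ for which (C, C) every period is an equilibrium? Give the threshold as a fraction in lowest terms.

player A: cooperation gives 10 each period; deviation gives 22 once then 9 forever.
  10/(1−δ) ≥ 22 + 9δ/(1−δ) ⇒ δ ≥ 12/13.
player B: cooperation gives 17 each period; deviation gives 23 once then 4 forever.
  δ ≥ 6/19.
Both must hold, so the binding constraint is player A's: δ ≥ 12/13.

player A; δ ≥ 12/13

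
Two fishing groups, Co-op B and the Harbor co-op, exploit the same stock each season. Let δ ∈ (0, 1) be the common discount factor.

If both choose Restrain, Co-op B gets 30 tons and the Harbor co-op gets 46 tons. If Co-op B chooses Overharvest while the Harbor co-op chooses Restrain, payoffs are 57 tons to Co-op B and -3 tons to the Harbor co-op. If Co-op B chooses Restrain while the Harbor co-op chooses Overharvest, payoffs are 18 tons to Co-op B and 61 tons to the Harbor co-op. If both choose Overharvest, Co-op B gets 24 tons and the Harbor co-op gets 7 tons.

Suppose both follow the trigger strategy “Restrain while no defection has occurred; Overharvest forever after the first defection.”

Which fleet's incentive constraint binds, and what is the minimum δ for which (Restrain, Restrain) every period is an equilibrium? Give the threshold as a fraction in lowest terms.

For Co-op B: deviation gain 57−30 = 27, per-period punishment loss 30−24 = 6. IC gives δ ≥ 27/33 = 9/11.
For the Harbor co-op: gain 15, loss 39 per period, so δ ≥ 15/54 = 5/18.
The tighter constraint is Co-op B's, so cooperation needs δ ≥ 9/11.

Co-op B; δ ≥ 9/11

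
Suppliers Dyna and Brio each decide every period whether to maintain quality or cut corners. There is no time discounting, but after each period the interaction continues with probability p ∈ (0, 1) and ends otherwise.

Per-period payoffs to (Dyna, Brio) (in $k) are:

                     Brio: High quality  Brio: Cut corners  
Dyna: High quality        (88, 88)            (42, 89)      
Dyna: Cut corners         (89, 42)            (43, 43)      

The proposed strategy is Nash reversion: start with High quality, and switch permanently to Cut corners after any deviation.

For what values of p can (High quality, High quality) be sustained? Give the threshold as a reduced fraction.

With no time discounting, the continuation probability p plays the role of the discount factor.
Grim-trigger IC: 88/(1−p) ≥ 89 + 43p/(1−p) ⇒ p ≥ (89−88)/(89−43) = 1/46.

1/46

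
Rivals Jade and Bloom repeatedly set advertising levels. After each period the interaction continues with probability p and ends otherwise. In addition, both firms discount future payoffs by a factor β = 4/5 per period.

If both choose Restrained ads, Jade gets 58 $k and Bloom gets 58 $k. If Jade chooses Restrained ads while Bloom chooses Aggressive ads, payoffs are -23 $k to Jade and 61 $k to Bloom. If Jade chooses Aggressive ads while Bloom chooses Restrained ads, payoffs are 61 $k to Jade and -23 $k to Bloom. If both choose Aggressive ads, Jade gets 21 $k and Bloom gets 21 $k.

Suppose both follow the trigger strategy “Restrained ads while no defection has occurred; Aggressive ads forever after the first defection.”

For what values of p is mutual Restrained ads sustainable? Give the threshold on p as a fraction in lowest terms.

3/32

With continuation probability p and discount β, the effective per-period discount factor is βp.
Grim-trigger IC: βp ≥ (61−58)/(61−21) = 3/40.
So p ≥ (3/40)/(4/5) = 3/32.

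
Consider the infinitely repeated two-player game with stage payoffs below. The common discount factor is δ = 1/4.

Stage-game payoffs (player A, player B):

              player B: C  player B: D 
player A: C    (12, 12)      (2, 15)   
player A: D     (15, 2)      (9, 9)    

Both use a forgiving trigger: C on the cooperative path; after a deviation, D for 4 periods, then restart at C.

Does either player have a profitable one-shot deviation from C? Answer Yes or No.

Yes

IC: δ+…+δ^4 ≥ (15−12)/(12−9) = 1.
At δ = 1/4: partial sum = 0.3320 < 1.0000. Cooperation not sustainable.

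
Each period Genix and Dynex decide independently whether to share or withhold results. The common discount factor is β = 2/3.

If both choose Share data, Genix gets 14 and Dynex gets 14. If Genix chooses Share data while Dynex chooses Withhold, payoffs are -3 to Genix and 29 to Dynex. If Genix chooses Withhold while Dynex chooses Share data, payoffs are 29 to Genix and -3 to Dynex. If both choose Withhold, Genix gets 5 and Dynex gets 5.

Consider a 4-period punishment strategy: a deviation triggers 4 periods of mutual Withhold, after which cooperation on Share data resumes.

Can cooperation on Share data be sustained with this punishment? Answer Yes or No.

Comparing payoff streams over the 5 periods until play realigns: cooperate → 14(1+β+…+β^4); deviate → 29 + 5(β+…+β^4).
Cooperation is sustained iff (14−5)(β+…+β^4) ≥ 29−14.
β+…+β^4 = 2/3·(1−(2/3)^4)/(1−2/3) = 1.6049, and (29−14)/(14−5) = 1.6667.
1.6049 < 1.6667, so cooperation is not sustainable.

No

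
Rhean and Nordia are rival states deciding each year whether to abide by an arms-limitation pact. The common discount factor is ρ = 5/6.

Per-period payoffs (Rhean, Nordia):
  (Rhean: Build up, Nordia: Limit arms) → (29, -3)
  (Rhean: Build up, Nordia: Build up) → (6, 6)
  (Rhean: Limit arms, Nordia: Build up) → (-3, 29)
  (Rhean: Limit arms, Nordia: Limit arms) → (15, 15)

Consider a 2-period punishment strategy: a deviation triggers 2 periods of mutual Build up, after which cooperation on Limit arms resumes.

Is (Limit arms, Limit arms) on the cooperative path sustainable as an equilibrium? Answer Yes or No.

IC: ρ+…+ρ^2 ≥ (29−15)/(15−6) = 14/9.
At ρ = 5/6: partial sum = 1.5278 < 1.5556. Cooperation not sustainable.

No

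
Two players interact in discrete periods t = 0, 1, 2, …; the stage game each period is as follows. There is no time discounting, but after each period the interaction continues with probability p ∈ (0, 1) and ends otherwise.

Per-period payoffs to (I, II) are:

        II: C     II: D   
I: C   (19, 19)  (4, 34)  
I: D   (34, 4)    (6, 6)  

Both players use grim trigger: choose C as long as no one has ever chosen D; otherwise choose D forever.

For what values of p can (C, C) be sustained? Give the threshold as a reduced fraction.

With no time discounting, the continuation probability p plays the role of the discount factor.
Grim-trigger IC: 19/(1−p) ≥ 34 + 6p/(1−p) ⇒ p ≥ (34−19)/(34−6) = 15/28.

15/28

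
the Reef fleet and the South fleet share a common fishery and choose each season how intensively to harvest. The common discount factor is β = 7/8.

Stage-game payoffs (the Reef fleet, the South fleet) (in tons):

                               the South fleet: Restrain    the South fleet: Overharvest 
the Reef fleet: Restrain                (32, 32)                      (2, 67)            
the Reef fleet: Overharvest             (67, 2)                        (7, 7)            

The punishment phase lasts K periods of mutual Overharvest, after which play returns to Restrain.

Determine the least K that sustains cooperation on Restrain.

Need Σ_{k=1}^{K} β^k ≥ (67−32)/(32−7) = 1.4000 at β = 7/8.
At K = 1 the sum is 0.8750 < 1.4000; at K = 2 it is 1.6406 ≥ 1.4000.
So the minimum punishment length is K = 2.

2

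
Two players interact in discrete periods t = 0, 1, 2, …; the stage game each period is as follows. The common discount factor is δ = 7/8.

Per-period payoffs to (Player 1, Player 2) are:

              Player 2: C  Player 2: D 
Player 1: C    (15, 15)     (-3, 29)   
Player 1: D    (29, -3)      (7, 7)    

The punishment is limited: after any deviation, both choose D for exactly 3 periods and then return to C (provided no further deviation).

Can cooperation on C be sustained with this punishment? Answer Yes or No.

A one-shot deviation gives 29 now, then 7 for 3 periods, then back to 15.
Gain from deviating: (29−15) today; loss: (15−7) in each of the next 3 periods.
No-deviation condition: (15−7)(δ+…+δ^3) ≥ 29−15, i.e. δ+…+δ^3 ≥ 7/4.
At δ = 7/8: δ+…+δ^3 = 2.3105 ≥ 1.7500.
So cooperation is sustainable.

Yes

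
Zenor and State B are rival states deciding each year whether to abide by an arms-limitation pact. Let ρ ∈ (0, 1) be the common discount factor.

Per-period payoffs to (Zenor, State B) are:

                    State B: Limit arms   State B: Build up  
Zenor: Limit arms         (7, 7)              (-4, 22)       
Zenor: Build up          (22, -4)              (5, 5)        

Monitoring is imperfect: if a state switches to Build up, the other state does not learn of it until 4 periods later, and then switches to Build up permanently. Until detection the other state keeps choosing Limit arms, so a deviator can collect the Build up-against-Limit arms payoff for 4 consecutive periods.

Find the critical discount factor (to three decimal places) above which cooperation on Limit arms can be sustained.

Deviating for the 4 undetected periods gains 22−7 = 15 per period over cooperation, then loses 7−5 = 2 per period forever once punishment starts.
Gain: 15(1 + ρ + … + ρ^3); loss: 2·ρ^4/(1−ρ).
No profitable deviation ⇔ 15(1−ρ^4) ≤ 2·ρ^4, i.e. ρ^4 ≥ 15/(15+2) = 15/17.
Hence ρ ≥ (15/17)^(1/4) ≈ 0.969.

0.969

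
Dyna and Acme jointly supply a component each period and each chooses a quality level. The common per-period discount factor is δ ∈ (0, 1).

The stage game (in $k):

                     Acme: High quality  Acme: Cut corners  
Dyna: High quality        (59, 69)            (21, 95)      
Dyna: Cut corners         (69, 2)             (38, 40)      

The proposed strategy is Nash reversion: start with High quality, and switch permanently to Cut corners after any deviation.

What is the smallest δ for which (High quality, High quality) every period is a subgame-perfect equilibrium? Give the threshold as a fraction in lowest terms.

26/55

Dyna: cooperation gives 59 each period; deviation gives 69 once then 38 forever.
  59/(1−δ) ≥ 69 + 38δ/(1−δ) ⇒ δ ≥ 10/31.
Acme: cooperation gives 69 each period; deviation gives 95 once then 40 forever.
  δ ≥ 26/55.
Both must hold, so the binding constraint is Acme's: δ ≥ 26/55.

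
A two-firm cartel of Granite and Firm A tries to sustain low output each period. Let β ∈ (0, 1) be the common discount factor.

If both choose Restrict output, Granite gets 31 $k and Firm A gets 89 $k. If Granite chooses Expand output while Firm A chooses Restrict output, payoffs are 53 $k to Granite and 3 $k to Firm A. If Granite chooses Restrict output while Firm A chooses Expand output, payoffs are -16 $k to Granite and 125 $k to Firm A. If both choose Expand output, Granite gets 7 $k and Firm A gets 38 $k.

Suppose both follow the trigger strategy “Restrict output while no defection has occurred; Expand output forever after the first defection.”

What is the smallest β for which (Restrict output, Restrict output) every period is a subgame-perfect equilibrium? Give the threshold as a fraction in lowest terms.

11/23

Granite's threshold: (53−31)/(53−7) = 11/23.
Firm A's threshold: (125−89)/(125−38) = 12/29.
11/23 > 12/29, so Granite binds and β* = 11/23.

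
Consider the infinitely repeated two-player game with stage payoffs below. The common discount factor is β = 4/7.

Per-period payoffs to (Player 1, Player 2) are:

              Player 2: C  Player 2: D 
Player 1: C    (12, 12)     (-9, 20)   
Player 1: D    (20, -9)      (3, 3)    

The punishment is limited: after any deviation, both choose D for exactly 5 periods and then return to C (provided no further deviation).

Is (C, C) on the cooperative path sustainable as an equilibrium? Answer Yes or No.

Yes

A one-shot deviation gives 20 now, then 3 for 5 periods, then back to 12.
Gain from deviating: (20−12) today; loss: (12−3) in each of the next 5 periods.
No-deviation condition: (12−3)(β+…+β^5) ≥ 20−12, i.e. β+…+β^5 ≥ 8/9.
At β = 4/7: β+…+β^5 = 1.2521 ≥ 0.8889.
So cooperation is sustainable.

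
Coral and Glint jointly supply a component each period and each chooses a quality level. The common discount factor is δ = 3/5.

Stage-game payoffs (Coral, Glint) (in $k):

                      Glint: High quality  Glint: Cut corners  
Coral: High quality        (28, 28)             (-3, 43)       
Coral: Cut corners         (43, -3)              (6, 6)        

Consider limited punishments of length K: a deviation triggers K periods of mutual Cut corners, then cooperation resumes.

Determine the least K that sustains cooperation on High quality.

2

IC: δ(1−δ^K)/(1−δ) ≥ (43−28)/(28−6) = 15/22.
With δ = 3/5: need 1 − δ^K ≥ 15/22·(1−3/5)/(3/5), i.e. δ^K ≤ 0.5455.
Since (3/5)^1 = 0.6000 and (3/5)^2 = 0.3600, the smallest such K is 2.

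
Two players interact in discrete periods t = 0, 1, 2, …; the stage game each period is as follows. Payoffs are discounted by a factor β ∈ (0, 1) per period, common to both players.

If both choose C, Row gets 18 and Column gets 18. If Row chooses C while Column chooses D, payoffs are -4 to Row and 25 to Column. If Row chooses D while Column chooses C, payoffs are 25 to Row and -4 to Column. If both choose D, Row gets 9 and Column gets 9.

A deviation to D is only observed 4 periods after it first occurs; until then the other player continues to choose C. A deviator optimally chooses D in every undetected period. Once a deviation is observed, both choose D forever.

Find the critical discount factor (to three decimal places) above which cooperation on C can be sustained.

0.813

A deviator earns 25 for 4 periods, then 9 forever; cooperating earns 18 forever. Multiplying the IC by (1−β):
18 ≥ 25(1−β^4) + 9β^4, so 16·β^4 ≥ 7 and β^4 ≥ 7/16.
β ≥ (7/16)^(1/4) ≈ 0.813.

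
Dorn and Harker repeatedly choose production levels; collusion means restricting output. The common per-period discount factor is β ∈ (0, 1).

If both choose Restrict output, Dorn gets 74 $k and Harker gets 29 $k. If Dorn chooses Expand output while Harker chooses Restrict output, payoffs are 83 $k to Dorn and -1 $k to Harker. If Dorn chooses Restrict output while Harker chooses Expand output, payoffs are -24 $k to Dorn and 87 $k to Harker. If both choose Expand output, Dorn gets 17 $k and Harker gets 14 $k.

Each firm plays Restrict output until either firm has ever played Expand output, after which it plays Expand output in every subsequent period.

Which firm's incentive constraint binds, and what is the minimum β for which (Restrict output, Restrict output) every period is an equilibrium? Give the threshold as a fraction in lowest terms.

Harker; β ≥ 58/73

Dorn: cooperation gives 74 each period; deviation gives 83 once then 17 forever.
  74/(1−β) ≥ 83 + 17β/(1−β) ⇒ β ≥ 9/66 = 3/22.
Harker: cooperation gives 29 each period; deviation gives 87 once then 14 forever.
  β ≥ 58/73.
Both must hold, so the binding constraint is Harker's: β ≥ 58/73.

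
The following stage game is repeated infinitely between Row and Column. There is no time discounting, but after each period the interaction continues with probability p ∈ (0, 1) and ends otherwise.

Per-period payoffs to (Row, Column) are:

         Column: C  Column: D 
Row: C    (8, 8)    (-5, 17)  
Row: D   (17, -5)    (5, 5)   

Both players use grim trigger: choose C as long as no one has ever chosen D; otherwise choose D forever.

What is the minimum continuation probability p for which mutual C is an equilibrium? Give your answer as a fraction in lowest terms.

Expected cooperation value is 8 + p·8 + p²·8 + … = 8/(1−p); deviation gives 17 + p·5/(1−p).
8 ≥ 17(1−p) + 5p ⇒ 12p ≥ 9 ⇒ p ≥ 9/12 = 3/4.

3/4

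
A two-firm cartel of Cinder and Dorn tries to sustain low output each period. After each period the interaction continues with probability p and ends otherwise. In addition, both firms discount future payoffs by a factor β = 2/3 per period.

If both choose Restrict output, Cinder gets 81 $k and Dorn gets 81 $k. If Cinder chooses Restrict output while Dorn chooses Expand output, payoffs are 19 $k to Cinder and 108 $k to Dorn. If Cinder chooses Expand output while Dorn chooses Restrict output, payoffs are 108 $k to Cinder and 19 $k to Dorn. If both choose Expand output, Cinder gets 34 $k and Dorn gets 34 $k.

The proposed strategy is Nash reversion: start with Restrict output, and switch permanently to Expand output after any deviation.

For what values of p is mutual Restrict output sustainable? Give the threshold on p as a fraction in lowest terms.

81/148

Expected continuation weight on next period's payoff is β·p = 2/3·p, which plays the role of the discount factor.
Cooperation requires 2/3·p ≥ (108−81)/(108−34) = 27/74, hence p ≥ 81/148.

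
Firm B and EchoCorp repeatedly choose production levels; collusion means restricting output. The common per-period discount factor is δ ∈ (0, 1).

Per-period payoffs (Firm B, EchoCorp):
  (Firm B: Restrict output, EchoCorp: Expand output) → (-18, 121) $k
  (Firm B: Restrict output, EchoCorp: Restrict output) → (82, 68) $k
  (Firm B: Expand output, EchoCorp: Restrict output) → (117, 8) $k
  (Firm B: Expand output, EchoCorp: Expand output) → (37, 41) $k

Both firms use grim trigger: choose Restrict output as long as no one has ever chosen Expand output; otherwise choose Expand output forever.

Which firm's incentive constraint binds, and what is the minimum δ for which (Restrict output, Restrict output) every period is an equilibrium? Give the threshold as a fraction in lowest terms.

Firm B's threshold: (117−82)/(117−37) = 7/16.
EchoCorp's threshold: (121−68)/(121−41) = 53/80.
7/16 < 53/80, so EchoCorp binds and δ* = 53/80.

EchoCorp; δ ≥ 53/80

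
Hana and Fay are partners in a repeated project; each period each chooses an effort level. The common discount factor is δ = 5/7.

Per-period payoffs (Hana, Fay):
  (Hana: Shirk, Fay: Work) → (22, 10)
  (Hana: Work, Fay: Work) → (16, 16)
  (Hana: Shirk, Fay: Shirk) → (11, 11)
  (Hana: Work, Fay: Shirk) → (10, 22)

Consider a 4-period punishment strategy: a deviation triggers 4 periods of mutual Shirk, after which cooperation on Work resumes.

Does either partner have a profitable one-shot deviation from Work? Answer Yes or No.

Comparing payoff streams over the 5 periods until play realigns: cooperate → 16(1+δ+…+δ^4); deviate → 22 + 11(δ+…+δ^4).
Cooperation is sustained iff (16−11)(δ+…+δ^4) ≥ 22−16.
δ+…+δ^4 = 5/7·(1−(5/7)^4)/(1−5/7) = 1.8492, and (22−16)/(16−11) = 1.2000.
1.8492 ≥ 1.2000, so cooperation is sustainable.

No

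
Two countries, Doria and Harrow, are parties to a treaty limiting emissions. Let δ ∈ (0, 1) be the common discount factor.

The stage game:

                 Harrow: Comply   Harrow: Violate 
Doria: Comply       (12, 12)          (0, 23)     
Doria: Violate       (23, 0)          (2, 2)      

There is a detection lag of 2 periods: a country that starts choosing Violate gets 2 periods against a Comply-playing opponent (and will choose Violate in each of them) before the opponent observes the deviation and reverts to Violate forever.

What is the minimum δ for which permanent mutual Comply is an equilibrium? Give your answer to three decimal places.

Deviating for the 2 undetected periods gains 23−12 = 11 per period over cooperation, then loses 12−2 = 10 per period forever once punishment starts.
Gain: 11(1 + δ + … + δ^1); loss: 10·δ^2/(1−δ).
No profitable deviation ⇔ 11(1−δ^2) ≤ 10·δ^2, i.e. δ^2 ≥ 11/(11+10) = 11/21.
Hence δ ≥ (11/21)^(1/2) ≈ 0.724.

0.724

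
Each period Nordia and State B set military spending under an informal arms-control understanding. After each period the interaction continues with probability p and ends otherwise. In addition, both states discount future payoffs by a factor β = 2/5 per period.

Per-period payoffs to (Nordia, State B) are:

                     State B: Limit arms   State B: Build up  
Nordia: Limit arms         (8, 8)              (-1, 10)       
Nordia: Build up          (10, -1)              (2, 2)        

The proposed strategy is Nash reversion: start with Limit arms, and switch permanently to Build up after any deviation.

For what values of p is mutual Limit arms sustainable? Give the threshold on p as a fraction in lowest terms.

Expected continuation weight on next period's payoff is β·p = 2/5·p, which plays the role of the discount factor.
Cooperation requires 2/5·p ≥ (10−8)/(10−2) = 1/4, hence p ≥ 5/8.

5/8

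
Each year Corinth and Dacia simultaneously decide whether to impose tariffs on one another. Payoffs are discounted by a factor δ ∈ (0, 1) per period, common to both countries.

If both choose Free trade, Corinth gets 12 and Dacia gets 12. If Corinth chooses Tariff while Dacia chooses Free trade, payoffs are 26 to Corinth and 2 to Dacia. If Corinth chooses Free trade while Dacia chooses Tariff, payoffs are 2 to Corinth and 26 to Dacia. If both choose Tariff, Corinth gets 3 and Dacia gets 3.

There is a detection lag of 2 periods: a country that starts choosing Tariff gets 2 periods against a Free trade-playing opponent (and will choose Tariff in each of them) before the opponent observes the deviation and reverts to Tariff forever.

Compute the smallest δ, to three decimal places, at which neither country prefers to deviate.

The best deviation is to choose Tariff for all 2 undetected periods, earning 26 each, then 3 forever once detected.
Deviation value: 26(1−δ^2)/(1−δ) + 3δ^2/(1−δ); cooperation value: 12/(1−δ).
IC: 12 ≥ 26(1−δ^2) + 3δ^2 = 26 − 23δ^2.
So δ^2 ≥ 14/23, giving δ ≥ (14/23)^(1/2) ≈ 0.780.

0.780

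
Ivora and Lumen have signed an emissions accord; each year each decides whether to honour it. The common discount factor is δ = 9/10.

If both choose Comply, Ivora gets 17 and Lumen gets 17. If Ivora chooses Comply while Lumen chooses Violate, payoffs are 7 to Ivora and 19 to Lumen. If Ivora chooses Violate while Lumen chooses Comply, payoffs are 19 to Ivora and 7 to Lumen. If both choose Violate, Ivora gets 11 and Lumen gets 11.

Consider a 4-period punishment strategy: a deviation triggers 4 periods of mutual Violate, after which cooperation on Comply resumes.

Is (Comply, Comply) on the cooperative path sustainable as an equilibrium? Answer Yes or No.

A one-shot deviation gives 19 now, then 11 for 4 periods, then back to 17.
Gain from deviating: (19−17) today; loss: (17−11) in each of the next 4 periods.
No-deviation condition: (17−11)(δ+…+δ^4) ≥ 19−17, i.e. δ+…+δ^4 ≥ 1/3.
At δ = 9/10: δ+…+δ^4 = 3.0951 ≥ 0.3333.
So cooperation is sustainable.

Yes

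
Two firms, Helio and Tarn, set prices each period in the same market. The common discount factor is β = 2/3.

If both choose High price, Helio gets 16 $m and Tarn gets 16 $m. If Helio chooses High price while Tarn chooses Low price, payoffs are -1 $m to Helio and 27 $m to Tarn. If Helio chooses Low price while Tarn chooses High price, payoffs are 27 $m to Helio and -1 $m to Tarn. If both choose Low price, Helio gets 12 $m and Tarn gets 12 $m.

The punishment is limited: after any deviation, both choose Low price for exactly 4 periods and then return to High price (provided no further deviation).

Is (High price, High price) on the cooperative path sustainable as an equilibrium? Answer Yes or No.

No

A one-shot deviation gives 27 now, then 12 for 4 periods, then back to 16.
Gain from deviating: (27−16) today; loss: (16−12) in each of the next 4 periods.
No-deviation condition: (16−12)(β+…+β^4) ≥ 27−16, i.e. β+…+β^4 ≥ 11/4.
At β = 2/3: β+…+β^4 = 1.6049 < 2.7500.
So cooperation is not sustainable.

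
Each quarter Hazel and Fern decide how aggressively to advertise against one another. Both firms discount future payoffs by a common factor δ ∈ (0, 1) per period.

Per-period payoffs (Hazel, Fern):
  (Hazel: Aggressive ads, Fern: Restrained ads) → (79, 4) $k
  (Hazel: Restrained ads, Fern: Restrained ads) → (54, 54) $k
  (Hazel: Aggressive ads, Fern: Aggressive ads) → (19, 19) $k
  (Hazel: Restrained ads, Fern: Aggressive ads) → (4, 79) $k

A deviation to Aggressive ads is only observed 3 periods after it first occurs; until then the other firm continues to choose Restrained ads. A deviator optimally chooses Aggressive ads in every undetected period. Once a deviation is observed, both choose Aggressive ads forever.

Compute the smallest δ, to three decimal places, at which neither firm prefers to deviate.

The best deviation is to choose Aggressive ads for all 3 undetected periods, earning 79 each, then 19 forever once detected.
Deviation value: 79(1−δ^3)/(1−δ) + 19δ^3/(1−δ); cooperation value: 54/(1−δ).
IC: 54 ≥ 79(1−δ^3) + 19δ^3 = 79 − 60δ^3.
So δ^3 ≥ 25/60 = 5/12, giving δ ≥ (5/12)^(1/3) ≈ 0.747.

0.747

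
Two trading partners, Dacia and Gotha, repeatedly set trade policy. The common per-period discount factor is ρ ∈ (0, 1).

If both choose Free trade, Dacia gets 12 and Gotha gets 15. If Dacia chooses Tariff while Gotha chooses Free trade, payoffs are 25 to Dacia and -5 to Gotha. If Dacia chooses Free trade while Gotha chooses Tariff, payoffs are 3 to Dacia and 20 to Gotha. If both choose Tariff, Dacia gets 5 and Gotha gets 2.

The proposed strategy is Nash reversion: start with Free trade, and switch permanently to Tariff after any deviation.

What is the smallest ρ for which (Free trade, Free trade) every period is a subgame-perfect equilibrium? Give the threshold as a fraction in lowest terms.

For Dacia: deviation gain 25−12 = 13, per-period punishment loss 12−5 = 7. IC gives ρ ≥ 13/20.
For Gotha: gain 5, loss 13 per period, so ρ ≥ 5/18.
The tighter constraint is Dacia's, so cooperation needs ρ ≥ 13/20.

13/20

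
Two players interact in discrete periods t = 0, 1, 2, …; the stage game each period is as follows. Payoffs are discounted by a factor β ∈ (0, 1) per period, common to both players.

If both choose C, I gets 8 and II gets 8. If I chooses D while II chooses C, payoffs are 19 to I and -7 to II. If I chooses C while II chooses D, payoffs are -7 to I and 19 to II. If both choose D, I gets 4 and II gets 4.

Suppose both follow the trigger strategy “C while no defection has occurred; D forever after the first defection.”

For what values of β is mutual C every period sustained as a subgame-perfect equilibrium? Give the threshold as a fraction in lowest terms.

Cooperation forever yields 8 each period: 8/(1−β).
Deviating yields 19 once, then 4 forever: 19 + 4β/(1−β).
No profitable deviation requires 8/(1−β) ≥ 19 + 4β/(1−β).
Multiplying by (1−β): 8 ≥ 19(1−β) + 4β = 19 − 15β.
So 15β ≥ 11, i.e. β ≥ 11/15.

11/15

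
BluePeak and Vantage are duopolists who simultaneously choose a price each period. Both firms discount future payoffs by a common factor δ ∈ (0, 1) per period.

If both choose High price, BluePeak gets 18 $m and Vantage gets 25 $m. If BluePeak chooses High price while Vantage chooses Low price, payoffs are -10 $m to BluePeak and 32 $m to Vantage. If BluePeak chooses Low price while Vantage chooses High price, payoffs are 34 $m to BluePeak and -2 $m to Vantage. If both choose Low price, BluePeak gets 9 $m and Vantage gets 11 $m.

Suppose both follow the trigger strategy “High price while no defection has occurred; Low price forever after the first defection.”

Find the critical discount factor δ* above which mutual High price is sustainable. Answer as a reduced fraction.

16/25

BluePeak's threshold: (34−18)/(34−9) = 16/25.
Vantage's threshold: (32−25)/(32−11) = 1/3.
16/25 > 1/3, so BluePeak binds and δ* = 16/25.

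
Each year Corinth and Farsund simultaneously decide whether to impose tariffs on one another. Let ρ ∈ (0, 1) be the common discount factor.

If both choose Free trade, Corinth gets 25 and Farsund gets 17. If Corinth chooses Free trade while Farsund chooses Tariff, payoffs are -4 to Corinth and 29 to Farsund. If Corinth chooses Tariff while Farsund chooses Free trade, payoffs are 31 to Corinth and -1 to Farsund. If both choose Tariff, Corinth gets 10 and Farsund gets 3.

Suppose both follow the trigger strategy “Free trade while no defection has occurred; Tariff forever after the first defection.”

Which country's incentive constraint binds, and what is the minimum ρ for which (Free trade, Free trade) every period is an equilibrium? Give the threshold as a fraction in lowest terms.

Farsund; ρ ≥ 6/13

Corinth: cooperation gives 25 each period; deviation gives 31 once then 10 forever.
  25/(1−ρ) ≥ 31 + 10ρ/(1−ρ) ⇒ ρ ≥ 6/21 = 2/7.
Farsund: cooperation gives 17 each period; deviation gives 29 once then 3 forever.
  ρ ≥ 12/26 = 6/13.
Both must hold, so the binding constraint is Farsund's: ρ ≥ 6/13.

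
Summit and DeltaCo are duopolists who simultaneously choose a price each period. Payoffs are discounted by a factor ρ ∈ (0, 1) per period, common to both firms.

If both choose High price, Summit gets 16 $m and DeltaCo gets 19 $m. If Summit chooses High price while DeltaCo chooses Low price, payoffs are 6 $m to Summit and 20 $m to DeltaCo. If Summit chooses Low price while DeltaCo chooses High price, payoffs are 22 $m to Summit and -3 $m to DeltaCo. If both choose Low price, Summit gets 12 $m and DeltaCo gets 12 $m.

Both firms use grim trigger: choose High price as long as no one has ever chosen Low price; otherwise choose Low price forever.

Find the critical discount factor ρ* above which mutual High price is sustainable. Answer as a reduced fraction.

3/5

Summit's threshold: (22−16)/(22−12) = 3/5.
DeltaCo's threshold: (20−19)/(20−12) = 1/8.
3/5 > 1/8, so Summit binds and ρ* = 3/5.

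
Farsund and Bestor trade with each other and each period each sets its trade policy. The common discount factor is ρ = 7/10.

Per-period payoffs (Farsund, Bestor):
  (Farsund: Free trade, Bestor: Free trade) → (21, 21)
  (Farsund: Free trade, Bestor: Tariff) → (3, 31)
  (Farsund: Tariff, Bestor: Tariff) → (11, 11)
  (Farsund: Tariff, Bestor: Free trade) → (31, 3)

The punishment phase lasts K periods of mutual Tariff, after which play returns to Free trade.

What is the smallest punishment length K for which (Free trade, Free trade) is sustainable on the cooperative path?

2

No profitable deviation requires (21−11)(ρ+…+ρ^K) ≥ 31−21, i.e. ρ+…+ρ^K ≥ 1 ≈ 1.0000.
With ρ = 7/10, the partial sums are K=1: 0.7000, K=2: 1.1900.
K = 2 is the first length at which the sum reaches 1.0000.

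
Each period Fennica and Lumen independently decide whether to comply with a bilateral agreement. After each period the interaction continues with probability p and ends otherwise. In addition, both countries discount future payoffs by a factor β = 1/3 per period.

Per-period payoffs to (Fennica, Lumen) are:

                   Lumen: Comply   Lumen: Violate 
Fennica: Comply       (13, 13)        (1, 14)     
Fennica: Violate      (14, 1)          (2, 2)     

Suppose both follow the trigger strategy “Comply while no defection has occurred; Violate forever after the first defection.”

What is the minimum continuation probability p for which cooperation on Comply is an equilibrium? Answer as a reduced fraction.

With continuation probability p and discount β, the effective per-period discount factor is βp.
Grim-trigger IC: βp ≥ (14−13)/(14−2) = 1/12.
So p ≥ (1/12)/(1/3) = 1/4.

1/4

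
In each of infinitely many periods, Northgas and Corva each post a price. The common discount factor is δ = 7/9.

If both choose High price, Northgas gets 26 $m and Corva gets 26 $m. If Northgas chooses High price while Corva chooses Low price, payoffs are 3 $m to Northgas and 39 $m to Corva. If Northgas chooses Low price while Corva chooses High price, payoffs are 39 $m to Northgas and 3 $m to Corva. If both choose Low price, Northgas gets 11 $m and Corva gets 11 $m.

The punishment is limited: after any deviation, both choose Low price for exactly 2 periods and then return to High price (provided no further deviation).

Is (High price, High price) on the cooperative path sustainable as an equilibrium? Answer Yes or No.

Comparing payoff streams over the 3 periods until play realigns: cooperate → 26(1+δ+…+δ^2); deviate → 39 + 11(δ+…+δ^2).
Cooperation is sustained iff (26−11)(δ+…+δ^2) ≥ 39−26.
δ+…+δ^2 = 7/9·(1−(7/9)^2)/(1−7/9) = 1.3827, and (39−26)/(26−11) = 0.8667.
1.3827 ≥ 0.8667, so cooperation is sustainable.

Yes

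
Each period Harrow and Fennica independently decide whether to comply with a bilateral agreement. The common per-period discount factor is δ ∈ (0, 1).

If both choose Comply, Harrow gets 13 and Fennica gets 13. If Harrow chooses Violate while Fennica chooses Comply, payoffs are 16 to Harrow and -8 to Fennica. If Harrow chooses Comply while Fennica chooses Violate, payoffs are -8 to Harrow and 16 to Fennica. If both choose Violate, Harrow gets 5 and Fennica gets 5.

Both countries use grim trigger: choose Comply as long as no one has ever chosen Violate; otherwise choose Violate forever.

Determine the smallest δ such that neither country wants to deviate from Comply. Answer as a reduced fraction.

13/(1−δ) ≥ 16 + 5δ/(1−δ)
13 ≥ 16 − 11δ
δ ≥ 3/11.

3/11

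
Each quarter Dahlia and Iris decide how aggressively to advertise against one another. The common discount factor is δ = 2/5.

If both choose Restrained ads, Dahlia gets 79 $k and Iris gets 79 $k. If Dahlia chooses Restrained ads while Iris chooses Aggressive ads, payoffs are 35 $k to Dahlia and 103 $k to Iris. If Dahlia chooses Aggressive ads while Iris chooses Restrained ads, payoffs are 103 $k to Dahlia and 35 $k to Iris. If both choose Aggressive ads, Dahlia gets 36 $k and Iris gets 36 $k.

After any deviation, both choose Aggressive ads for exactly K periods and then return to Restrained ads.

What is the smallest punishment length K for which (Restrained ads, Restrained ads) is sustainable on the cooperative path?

2

IC: δ(1−δ^K)/(1−δ) ≥ (103−79)/(79−36) = 24/43.
With δ = 2/5: need 1 − δ^K ≥ 24/43·(1−2/5)/(2/5), i.e. δ^K ≤ 0.1628.
Since (2/5)^1 = 0.4000 and (2/5)^2 = 0.1600, the smallest such K is 2.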